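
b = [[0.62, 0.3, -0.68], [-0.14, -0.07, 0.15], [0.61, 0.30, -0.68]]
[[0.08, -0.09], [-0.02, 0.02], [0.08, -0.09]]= b@ [[0.02,  -0.02],  [0.1,  -0.10],  [-0.06,  0.07]]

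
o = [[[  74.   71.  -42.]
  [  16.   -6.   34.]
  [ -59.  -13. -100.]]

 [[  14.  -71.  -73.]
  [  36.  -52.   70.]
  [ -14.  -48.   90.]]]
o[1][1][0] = 36.0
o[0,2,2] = -100.0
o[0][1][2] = 34.0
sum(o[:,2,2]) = -10.0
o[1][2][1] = -48.0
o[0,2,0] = -59.0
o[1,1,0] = 36.0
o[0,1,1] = -6.0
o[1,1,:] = [36.0, -52.0, 70.0]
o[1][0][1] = -71.0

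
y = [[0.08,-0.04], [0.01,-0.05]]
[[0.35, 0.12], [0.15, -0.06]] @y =[[0.03,-0.02], [0.01,-0.0]]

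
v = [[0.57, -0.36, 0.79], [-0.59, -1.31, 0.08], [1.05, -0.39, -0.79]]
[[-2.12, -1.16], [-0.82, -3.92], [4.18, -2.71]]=v@[[1.21, -0.81], [-0.14, 3.40], [-3.62, 0.67]]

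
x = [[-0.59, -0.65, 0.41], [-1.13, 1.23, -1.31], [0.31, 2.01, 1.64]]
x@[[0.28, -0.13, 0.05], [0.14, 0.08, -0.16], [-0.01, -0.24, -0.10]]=[[-0.26, -0.07, 0.03],  [-0.13, 0.56, -0.12],  [0.35, -0.27, -0.47]]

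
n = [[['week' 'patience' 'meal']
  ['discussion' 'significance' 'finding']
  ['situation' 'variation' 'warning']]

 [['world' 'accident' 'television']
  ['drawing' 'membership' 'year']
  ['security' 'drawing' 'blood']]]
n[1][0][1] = 'accident'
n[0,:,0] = ['week', 'discussion', 'situation']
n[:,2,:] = [['situation', 'variation', 'warning'], ['security', 'drawing', 'blood']]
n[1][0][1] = 'accident'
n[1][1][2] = 'year'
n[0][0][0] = 'week'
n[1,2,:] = ['security', 'drawing', 'blood']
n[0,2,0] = 'situation'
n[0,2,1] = 'variation'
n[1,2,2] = 'blood'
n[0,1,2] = 'finding'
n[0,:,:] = [['week', 'patience', 'meal'], ['discussion', 'significance', 'finding'], ['situation', 'variation', 'warning']]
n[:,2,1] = ['variation', 'drawing']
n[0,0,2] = 'meal'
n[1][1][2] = 'year'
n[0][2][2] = 'warning'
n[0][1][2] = 'finding'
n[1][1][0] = 'drawing'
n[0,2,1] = 'variation'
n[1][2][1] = 'drawing'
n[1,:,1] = ['accident', 'membership', 'drawing']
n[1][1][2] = 'year'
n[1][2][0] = 'security'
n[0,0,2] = 'meal'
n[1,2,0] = 'security'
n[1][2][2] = 'blood'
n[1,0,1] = 'accident'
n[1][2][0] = 'security'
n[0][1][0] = 'discussion'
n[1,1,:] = ['drawing', 'membership', 'year']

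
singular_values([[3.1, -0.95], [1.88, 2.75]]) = [3.75, 2.75]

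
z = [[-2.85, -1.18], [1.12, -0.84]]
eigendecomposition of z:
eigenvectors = [[0.72+0.00j, 0.72-0.00j], [(-0.61-0.34j), -0.61+0.34j]]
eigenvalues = [(-1.84+0.56j), (-1.84-0.56j)]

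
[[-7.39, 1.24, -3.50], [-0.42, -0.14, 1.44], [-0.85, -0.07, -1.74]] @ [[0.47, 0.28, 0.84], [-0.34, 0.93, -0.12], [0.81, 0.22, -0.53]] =[[-6.73,-1.69,-4.50],[1.02,0.07,-1.10],[-1.79,-0.69,0.22]]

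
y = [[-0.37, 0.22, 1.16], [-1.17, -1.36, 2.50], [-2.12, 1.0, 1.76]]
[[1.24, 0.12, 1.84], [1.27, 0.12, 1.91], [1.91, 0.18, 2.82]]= y @ [[0.29, 0.03, 0.43], [0.71, 0.07, 1.04], [1.03, 0.10, 1.53]]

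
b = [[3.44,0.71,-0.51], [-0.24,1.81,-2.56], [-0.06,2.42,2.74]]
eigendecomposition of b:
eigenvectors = [[(1+0j), (0.02-0.24j), 0.02+0.24j],[-0.00+0.00j, (0.7+0j), 0.70-0.00j],[-0.09+0.00j, (-0.12-0.66j), (-0.12+0.66j)]]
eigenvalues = [(3.48+0j), (2.25+2.48j), (2.25-2.48j)]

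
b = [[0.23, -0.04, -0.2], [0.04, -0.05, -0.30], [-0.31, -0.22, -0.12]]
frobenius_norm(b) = 0.59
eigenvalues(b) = [0.39, 0.08, -0.41]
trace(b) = 0.06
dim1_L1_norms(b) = [0.47, 0.39, 0.65]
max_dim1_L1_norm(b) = 0.65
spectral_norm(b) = 0.42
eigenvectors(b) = [[-0.65, -0.33, 0.27], [-0.47, 0.85, 0.60], [0.6, -0.42, 0.75]]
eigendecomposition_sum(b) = [[0.25, 0.04, -0.12], [0.18, 0.03, -0.09], [-0.23, -0.04, 0.11]] + [[0.02, -0.02, 0.01], [-0.06, 0.05, -0.02], [0.03, -0.02, 0.01]] + [[-0.04, -0.06, -0.09], [-0.09, -0.13, -0.19], [-0.11, -0.16, -0.24]]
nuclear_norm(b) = 0.90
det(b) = -0.01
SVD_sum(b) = [[0.14,0.07,0.02], [-0.02,-0.01,-0.00], [-0.34,-0.18,-0.05]] + [[0.07, -0.07, -0.24], [0.08, -0.08, -0.28], [0.02, -0.02, -0.08]] + [[0.02, -0.04, 0.02], [-0.02, 0.04, -0.02], [0.01, -0.02, 0.01]]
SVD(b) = [[-0.38,0.63,-0.67], [0.06,0.74,0.67], [0.92,0.21,-0.32]] @ diag([0.4206676866991918, 0.40605121423995894, 0.07524034012021492]) @ [[-0.88, -0.45, -0.12], [0.27, -0.27, -0.92], [-0.39, 0.85, -0.36]]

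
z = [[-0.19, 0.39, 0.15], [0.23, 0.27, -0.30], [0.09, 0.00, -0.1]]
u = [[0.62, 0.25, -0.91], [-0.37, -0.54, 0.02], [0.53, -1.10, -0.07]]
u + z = [[0.43,0.64,-0.76], [-0.14,-0.27,-0.28], [0.62,-1.1,-0.17]]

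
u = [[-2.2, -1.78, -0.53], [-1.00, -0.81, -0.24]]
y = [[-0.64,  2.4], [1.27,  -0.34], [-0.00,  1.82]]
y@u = [[-0.99, -0.8, -0.24],[-2.45, -1.99, -0.59],[-1.82, -1.47, -0.44]]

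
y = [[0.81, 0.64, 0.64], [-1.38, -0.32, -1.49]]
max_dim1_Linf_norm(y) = 1.49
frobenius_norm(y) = 2.39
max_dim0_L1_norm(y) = 2.19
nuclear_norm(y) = 2.79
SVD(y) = [[-0.49,  0.87], [0.87,  0.49]] @ diag([2.3475056342595164, 0.43751262509763506]) @ [[-0.68, -0.25, -0.69], [0.06, 0.91, -0.4]]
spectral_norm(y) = 2.35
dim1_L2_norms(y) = [1.21, 2.06]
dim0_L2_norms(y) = [1.6, 0.72, 1.62]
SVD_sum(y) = [[0.79, 0.29, 0.79],[-1.39, -0.52, -1.4]] + [[0.02, 0.35, -0.15], [0.01, 0.2, -0.09]]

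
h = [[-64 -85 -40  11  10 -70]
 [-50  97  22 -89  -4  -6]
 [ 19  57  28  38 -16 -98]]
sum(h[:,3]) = -40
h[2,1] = 57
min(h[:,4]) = -16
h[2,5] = -98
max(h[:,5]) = -6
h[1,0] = -50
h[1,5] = -6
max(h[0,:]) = 11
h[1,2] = 22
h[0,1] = -85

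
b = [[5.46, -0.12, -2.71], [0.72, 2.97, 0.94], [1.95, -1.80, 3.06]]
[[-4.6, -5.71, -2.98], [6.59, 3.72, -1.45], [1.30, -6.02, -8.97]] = b@[[-0.06, -1.15, -1.42],[1.76, 1.62, 0.42],[1.50, -0.28, -1.78]]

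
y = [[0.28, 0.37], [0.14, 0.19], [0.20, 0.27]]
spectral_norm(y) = 0.62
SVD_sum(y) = [[0.28, 0.37],[0.14, 0.19],[0.2, 0.27]] + [[0.0, -0.00], [-0.0, 0.00], [-0.00, 0.00]]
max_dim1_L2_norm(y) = 0.46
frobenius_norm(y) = 0.62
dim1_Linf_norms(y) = [0.37, 0.19, 0.27]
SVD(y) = [[-0.75, 0.66], [-0.38, -0.54], [-0.54, -0.53]] @ diag([0.6195870572721871, 0.0034465142958404176]) @ [[-0.60, -0.80],[0.8, -0.6]]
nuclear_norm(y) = 0.62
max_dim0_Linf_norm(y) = 0.37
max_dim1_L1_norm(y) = 0.65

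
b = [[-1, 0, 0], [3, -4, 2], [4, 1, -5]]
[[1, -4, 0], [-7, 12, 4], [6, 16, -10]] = b @ [[-1, 4, 0], [0, 0, 0], [-2, 0, 2]]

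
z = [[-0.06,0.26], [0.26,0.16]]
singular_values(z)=[0.33, 0.23]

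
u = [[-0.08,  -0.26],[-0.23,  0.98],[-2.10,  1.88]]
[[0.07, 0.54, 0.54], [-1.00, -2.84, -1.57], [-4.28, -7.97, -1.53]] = u @ [[1.42, 1.52, -0.89], [-0.69, -2.54, -1.81]]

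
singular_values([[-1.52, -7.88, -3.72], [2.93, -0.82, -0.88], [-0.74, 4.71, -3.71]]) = [9.4, 5.19, 3.09]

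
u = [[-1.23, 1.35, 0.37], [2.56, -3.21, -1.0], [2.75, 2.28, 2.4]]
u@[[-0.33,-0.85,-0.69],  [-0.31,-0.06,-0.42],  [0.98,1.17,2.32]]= [[0.35, 1.4, 1.14], [-0.83, -3.15, -2.74], [0.74, 0.33, 2.71]]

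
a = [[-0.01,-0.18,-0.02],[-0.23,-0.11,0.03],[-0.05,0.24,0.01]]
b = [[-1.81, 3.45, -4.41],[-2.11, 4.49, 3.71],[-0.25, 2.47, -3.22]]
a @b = [[0.40,  -0.89,  -0.56], [0.64,  -1.21,  0.51], [-0.42,  0.93,  1.08]]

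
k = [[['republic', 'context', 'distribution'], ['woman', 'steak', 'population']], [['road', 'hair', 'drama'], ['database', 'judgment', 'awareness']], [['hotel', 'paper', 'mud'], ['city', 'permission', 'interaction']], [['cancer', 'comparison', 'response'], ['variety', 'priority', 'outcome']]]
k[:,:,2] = [['distribution', 'population'], ['drama', 'awareness'], ['mud', 'interaction'], ['response', 'outcome']]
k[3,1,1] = 'priority'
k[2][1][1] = 'permission'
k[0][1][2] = 'population'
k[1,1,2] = 'awareness'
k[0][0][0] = 'republic'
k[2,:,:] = [['hotel', 'paper', 'mud'], ['city', 'permission', 'interaction']]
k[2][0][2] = 'mud'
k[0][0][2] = 'distribution'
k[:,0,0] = ['republic', 'road', 'hotel', 'cancer']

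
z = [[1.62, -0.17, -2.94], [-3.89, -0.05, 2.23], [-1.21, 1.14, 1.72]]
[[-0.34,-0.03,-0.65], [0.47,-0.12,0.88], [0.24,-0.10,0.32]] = z@[[-0.08, 0.06, -0.14], [0.02, -0.1, -0.09], [0.07, 0.05, 0.15]]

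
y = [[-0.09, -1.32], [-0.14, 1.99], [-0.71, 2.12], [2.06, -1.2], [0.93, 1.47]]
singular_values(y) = [3.83, 2.19]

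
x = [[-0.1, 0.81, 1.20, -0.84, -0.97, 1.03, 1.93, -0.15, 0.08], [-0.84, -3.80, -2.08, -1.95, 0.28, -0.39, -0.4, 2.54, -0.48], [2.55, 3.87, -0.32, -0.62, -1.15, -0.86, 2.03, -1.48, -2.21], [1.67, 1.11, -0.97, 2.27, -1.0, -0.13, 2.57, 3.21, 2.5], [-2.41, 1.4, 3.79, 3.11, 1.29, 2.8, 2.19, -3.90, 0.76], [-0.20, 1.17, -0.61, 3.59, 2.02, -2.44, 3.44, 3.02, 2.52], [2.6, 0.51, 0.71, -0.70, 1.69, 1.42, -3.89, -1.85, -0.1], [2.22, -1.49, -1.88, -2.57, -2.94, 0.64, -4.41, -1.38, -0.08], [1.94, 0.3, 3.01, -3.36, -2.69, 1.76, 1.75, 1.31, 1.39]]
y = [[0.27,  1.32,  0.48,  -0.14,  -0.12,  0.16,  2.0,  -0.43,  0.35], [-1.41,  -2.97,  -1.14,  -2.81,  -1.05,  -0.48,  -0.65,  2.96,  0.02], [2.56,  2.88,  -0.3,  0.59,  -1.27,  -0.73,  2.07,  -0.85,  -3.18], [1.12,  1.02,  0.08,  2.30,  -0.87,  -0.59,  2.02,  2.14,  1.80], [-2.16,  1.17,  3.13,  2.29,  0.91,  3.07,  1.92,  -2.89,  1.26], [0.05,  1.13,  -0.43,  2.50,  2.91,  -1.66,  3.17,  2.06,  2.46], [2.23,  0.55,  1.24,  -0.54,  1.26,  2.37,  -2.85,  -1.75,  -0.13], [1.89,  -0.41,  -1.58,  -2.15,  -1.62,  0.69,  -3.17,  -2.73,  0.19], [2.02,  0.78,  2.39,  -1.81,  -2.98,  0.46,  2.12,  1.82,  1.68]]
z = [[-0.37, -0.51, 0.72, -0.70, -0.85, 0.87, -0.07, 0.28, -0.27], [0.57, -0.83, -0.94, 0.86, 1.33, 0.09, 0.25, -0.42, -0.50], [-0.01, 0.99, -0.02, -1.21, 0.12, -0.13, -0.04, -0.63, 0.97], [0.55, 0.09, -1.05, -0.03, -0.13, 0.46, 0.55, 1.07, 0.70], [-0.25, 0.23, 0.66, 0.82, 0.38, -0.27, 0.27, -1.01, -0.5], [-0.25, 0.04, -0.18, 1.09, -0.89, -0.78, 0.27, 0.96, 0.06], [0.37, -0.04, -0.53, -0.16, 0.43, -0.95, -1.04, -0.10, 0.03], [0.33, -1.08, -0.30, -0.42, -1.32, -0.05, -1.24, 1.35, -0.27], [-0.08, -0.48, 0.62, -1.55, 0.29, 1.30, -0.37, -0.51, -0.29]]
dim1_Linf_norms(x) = [1.93, 3.8, 3.87, 3.21, 3.9, 3.59, 3.89, 4.41, 3.36]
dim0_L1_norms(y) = [13.71, 12.23, 10.77, 15.13, 12.99, 10.21, 19.97, 17.63, 11.07]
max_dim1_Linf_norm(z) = 1.55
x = y + z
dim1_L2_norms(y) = [2.53, 5.52, 5.71, 4.54, 6.7, 6.27, 5.05, 5.61, 5.78]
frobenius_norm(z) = 6.04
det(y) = 13719.67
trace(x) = -6.98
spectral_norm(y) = 9.56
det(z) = -0.00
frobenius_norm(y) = 16.27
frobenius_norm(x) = 18.51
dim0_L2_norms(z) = [1.07, 1.84, 1.93, 2.68, 2.34, 2.07, 1.81, 2.41, 1.47]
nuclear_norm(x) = 44.85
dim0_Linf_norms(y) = [2.56, 2.97, 3.13, 2.81, 2.98, 3.07, 3.17, 2.96, 3.18]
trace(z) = -1.63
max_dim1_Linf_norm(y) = 3.18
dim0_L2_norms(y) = [5.21, 4.86, 4.62, 5.77, 5.09, 4.43, 7.01, 6.38, 4.9]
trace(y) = -5.35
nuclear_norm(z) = 13.75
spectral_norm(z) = 3.33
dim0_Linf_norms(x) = [2.6, 3.87, 3.79, 3.59, 2.94, 2.8, 4.41, 3.9, 2.52]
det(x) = 33083.15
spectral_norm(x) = 11.25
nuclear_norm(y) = 40.14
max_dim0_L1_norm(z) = 6.84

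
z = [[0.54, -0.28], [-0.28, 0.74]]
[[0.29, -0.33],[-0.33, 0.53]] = z@[[0.39, -0.3], [-0.3, 0.6]]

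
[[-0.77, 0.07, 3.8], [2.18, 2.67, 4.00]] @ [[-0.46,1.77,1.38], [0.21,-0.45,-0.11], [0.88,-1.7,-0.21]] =[[3.71, -7.85, -1.87], [3.08, -4.14, 1.87]]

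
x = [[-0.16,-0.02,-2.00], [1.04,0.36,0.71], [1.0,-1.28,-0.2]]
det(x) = 3.23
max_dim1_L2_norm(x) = 2.01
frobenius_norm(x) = 2.90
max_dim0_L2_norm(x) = 2.13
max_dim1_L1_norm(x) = 2.48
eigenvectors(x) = [[-0.66+0.00j, (-0.66-0j), (-0.59+0j)], [0.35+0.26j, (0.35-0.26j), (-0.74+0j)], [-0.10+0.61j, -0.10-0.61j, 0.32+0.00j]]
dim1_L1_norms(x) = [2.18, 2.11, 2.48]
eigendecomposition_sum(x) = [[-0.21+0.65j,  -0.23-0.53j,  -0.91-0.02j], [0.36-0.26j,  -0.09+0.37j,  (0.47+0.36j)], [(0.57+0.29j),  -0.52+0.13j,  (-0.15+0.83j)]] + [[-0.21-0.65j, -0.23+0.53j, -0.91+0.02j], [(0.36+0.26j), (-0.09-0.37j), 0.47-0.36j], [0.57-0.29j, -0.52-0.13j, -0.15-0.83j]] + [[(0.25+0j), (0.43+0j), (-0.18+0j)], [(0.32+0j), (0.54+0j), -0.23+0.00j], [-0.14-0.00j, (-0.23-0j), (0.1-0j)]]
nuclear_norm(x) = 4.75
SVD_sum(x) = [[-0.53,-0.18,-1.88], [0.27,0.09,0.95], [-0.01,-0.0,-0.04]] + [[0.12, -0.12, -0.02], [0.28, -0.27, -0.05], [1.16, -1.11, -0.22]] + [[0.25, 0.28, -0.10], [0.49, 0.54, -0.19], [-0.15, -0.16, 0.06]]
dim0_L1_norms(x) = [2.2, 1.66, 2.91]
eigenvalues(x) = [(-0.45+1.85j), (-0.45-1.85j), (0.89+0j)]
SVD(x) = [[0.89,-0.1,0.44], [-0.45,-0.24,0.86], [0.02,-0.97,-0.26]] @ diag([2.1999281918684073, 1.677449728666162, 0.8753161476977446]) @ [[-0.27,-0.09,-0.96], [-0.71,0.69,0.13], [0.65,0.72,-0.25]]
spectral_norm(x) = 2.20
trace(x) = -0.00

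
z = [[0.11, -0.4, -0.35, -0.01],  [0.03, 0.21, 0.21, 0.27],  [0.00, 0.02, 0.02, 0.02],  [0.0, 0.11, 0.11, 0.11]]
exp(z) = [[1.11, -0.48, -0.42, -0.08],[0.04, 1.25, 0.25, 0.32],[0.0, 0.02, 1.02, 0.02],[0.00, 0.13, 0.13, 1.13]]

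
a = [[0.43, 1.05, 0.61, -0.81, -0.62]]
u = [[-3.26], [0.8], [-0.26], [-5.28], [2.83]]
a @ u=[[1.8]]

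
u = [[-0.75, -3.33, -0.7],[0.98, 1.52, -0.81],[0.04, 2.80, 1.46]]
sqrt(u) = [[-0.08+0.20j,  (-1.72+0.14j),  -0.83+0.17j], [(0.6-0.07j),  1.62-0.04j,  -0.12-0.05j], [(-0.39+0.12j),  0.79+0.08j,  1.12+0.10j]]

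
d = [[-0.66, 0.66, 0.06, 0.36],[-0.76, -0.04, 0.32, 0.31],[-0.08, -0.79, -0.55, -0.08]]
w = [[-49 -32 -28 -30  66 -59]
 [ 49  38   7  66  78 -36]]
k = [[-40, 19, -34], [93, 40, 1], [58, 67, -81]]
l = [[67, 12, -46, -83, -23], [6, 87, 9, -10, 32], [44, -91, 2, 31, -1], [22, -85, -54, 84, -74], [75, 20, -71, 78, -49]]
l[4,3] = 78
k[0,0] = -40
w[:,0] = [-49, 49]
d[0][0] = -0.665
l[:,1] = [12, 87, -91, -85, 20]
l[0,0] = 67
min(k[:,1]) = 19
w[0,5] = -59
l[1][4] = 32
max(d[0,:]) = 0.665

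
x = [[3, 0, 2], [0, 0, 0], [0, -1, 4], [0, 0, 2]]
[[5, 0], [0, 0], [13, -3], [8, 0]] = x@[[-1, 0], [3, 3], [4, 0]]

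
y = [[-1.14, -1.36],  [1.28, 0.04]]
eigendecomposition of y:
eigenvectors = [[0.72+0.00j,(0.72-0j)], [(-0.31-0.62j),(-0.31+0.62j)]]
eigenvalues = [(-0.55+1.18j), (-0.55-1.18j)]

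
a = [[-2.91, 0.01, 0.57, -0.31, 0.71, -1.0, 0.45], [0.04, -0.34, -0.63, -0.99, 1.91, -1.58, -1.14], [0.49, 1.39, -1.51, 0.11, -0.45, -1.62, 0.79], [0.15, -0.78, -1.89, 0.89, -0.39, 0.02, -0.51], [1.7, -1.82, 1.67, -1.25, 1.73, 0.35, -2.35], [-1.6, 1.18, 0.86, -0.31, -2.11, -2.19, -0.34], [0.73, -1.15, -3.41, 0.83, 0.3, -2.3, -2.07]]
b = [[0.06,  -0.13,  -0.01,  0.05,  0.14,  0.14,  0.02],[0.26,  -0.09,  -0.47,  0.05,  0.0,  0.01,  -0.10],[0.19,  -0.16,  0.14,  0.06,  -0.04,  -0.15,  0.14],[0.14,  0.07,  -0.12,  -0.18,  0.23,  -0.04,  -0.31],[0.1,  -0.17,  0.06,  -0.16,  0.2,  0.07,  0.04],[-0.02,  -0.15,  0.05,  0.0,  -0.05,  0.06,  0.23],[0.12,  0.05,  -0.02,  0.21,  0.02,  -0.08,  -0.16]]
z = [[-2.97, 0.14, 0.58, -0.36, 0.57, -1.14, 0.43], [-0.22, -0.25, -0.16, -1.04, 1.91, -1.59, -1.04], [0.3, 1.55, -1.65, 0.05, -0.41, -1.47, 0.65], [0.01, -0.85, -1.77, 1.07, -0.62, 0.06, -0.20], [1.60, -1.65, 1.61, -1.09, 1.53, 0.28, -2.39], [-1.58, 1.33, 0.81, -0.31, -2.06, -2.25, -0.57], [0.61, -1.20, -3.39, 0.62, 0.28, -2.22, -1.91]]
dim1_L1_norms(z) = [6.19, 6.21, 6.08, 4.58, 10.15, 8.91, 10.23]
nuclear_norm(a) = 20.37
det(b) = 0.00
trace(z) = -6.43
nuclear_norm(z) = 19.82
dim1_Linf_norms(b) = [0.14, 0.47, 0.19, 0.31, 0.2, 0.23, 0.21]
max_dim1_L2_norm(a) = 4.88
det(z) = -0.01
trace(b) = 0.03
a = z + b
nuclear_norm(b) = 2.13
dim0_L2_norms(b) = [0.39, 0.33, 0.51, 0.33, 0.34, 0.24, 0.45]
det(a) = -24.19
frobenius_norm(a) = 9.49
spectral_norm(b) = 0.67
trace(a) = -6.40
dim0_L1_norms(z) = [7.29, 6.97, 9.97, 4.54, 7.38, 9.01, 7.19]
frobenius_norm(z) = 9.34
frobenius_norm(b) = 1.01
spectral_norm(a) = 5.74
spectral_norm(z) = 5.37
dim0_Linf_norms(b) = [0.26, 0.17, 0.47, 0.21, 0.23, 0.15, 0.31]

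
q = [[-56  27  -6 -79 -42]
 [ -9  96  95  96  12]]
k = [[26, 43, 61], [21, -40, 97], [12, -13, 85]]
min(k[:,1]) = -40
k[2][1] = -13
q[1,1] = 96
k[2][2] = 85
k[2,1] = -13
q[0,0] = -56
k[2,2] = 85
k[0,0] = 26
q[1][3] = 96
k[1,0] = 21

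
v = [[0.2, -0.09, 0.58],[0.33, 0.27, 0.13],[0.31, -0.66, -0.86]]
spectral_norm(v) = 1.20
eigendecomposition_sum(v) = [[-0.16+0.00j, 0.20-0.00j, (0.41-0j)], [(0.01-0j), -0.01+0.00j, -0.02+0.00j], [(0.33-0j), -0.41+0.00j, -0.86+0.00j]] + [[0.18+0.11j, (-0.14+0.19j), (0.09+0.05j)], [0.16-0.14j, (0.14+0.19j), 0.07-0.07j], [-0.01+0.11j, -0.12-0.02j, -0.00+0.05j]] + [[0.18-0.11j, -0.14-0.19j, (0.09-0.05j)], [0.16+0.14j, (0.14-0.19j), (0.07+0.07j)], [(-0.01-0.11j), -0.12+0.02j, (-0-0.05j)]]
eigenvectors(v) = [[-0.43+0.00j, (0.19+0.63j), 0.19-0.63j], [0.02+0.00j, (0.67+0j), (0.67-0j)], [(0.9+0j), -0.25+0.24j, -0.25-0.24j]]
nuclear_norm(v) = 2.09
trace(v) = -0.39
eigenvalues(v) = [(-1.02+0j), (0.32+0.36j), (0.32-0.36j)]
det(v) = -0.23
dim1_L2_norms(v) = [0.62, 0.45, 1.13]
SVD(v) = [[0.35, -0.84, -0.42], [0.17, -0.39, 0.91], [-0.92, -0.39, 0.01]] @ diag([1.2032349943057692, 0.514435907942199, 0.37693665926476444]) @ [[-0.13,0.52,0.84], [-0.81,0.44,-0.4], [0.58,0.73,-0.36]]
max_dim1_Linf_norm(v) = 0.86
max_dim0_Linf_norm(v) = 0.86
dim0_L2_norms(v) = [0.49, 0.72, 1.05]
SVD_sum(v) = [[-0.06, 0.22, 0.35],[-0.03, 0.11, 0.17],[0.15, -0.58, -0.94]] + [[0.35, -0.19, 0.17], [0.16, -0.09, 0.08], [0.16, -0.09, 0.08]] + [[-0.09,-0.12,0.06], [0.20,0.25,-0.12], [0.00,0.0,-0.0]]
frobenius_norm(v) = 1.36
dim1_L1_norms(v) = [0.87, 0.73, 1.83]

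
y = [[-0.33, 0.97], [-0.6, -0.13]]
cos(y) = [[1.24, 0.24], [-0.15, 1.29]]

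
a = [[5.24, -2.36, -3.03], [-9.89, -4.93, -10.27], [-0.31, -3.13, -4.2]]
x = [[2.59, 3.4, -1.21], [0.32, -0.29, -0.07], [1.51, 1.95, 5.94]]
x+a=[[7.83, 1.04, -4.24], [-9.57, -5.22, -10.34], [1.2, -1.18, 1.74]]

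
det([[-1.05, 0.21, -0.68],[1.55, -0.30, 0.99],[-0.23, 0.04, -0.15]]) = 0.000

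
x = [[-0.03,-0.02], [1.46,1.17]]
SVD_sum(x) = [[-0.03, -0.02], [1.46, 1.17]] + [[-0.0, 0.00], [-0.0, 0.0]]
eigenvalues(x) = [-0.01, 1.15]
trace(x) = 1.14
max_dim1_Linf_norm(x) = 1.46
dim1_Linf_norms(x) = [0.03, 1.46]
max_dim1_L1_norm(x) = 2.63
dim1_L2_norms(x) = [0.04, 1.87]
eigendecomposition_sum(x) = [[-0.01, -0.0], [0.01, 0.0]] + [[-0.02,-0.02], [1.45,1.17]]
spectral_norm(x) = 1.87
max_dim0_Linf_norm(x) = 1.46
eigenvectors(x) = [[-0.63,0.02], [0.78,-1.0]]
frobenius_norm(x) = 1.87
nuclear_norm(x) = 1.87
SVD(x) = [[-0.02, 1.0], [1.00, 0.02]] @ diag([1.871307045722269, 0.003152876495327935]) @ [[0.78, 0.63], [-0.63, 0.78]]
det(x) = -0.01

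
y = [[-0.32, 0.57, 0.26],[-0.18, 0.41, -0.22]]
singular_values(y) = [0.8, 0.33]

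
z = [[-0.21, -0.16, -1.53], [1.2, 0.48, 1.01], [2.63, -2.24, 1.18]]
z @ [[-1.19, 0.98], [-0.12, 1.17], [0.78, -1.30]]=[[-0.92, 1.60], [-0.70, 0.42], [-1.94, -1.58]]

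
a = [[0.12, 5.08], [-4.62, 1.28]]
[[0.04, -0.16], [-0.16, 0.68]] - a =[[-0.08,-5.24], [4.46,-0.6]]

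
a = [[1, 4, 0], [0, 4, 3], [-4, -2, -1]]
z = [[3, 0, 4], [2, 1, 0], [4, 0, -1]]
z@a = [[-13, 4, -4], [2, 12, 3], [8, 18, 1]]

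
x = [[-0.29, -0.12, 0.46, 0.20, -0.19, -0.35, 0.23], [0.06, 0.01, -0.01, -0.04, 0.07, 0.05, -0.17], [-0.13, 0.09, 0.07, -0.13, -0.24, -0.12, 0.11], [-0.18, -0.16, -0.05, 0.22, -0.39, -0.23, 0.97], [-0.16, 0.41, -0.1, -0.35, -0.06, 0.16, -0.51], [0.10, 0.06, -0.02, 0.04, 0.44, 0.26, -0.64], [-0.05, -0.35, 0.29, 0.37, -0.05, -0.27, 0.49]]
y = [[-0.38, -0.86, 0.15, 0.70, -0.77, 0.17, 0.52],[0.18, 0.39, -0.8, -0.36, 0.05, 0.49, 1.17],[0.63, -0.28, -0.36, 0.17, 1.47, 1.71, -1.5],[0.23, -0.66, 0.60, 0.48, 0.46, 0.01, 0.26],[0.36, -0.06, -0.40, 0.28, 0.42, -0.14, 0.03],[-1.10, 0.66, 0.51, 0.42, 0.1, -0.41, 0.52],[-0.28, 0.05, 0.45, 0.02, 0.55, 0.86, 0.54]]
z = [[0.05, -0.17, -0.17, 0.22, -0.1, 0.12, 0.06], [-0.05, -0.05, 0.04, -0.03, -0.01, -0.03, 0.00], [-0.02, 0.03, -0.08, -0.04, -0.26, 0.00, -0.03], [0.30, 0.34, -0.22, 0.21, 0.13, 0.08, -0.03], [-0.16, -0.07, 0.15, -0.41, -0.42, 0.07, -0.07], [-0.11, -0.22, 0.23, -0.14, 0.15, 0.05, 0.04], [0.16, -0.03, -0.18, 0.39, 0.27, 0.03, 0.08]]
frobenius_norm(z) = 1.18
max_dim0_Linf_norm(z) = 0.42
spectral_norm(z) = 0.97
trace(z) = -0.16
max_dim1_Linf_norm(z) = 0.42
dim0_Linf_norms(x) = [0.29, 0.41, 0.46, 0.37, 0.44, 0.35, 0.97]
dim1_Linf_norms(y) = [0.86, 1.17, 1.71, 0.66, 0.42, 1.1, 0.86]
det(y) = -0.03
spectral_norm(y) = 3.07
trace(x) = 0.70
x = z @ y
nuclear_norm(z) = 2.08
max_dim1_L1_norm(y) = 6.12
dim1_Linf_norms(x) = [0.46, 0.17, 0.24, 0.97, 0.51, 0.64, 0.49]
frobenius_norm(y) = 4.35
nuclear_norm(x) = 3.28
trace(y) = 0.68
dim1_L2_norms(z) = [0.37, 0.09, 0.28, 0.57, 0.64, 0.4, 0.54]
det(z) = -0.00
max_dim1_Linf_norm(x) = 0.97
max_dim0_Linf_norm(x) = 0.97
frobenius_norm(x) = 1.99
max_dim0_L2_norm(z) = 0.66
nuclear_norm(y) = 9.64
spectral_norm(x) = 1.73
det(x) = 0.00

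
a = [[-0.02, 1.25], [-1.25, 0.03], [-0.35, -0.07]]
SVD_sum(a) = [[-0.36, 0.11], [-1.16, 0.34], [-0.30, 0.09]] + [[0.34,1.14], [-0.09,-0.31], [-0.05,-0.16]]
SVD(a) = [[-0.29, 0.96], [-0.93, -0.26], [-0.24, -0.13]] @ diag([1.3025553530296903, 1.2478179163218082]) @ [[0.96, -0.28], [0.28, 0.96]]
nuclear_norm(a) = 2.55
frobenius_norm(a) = 1.80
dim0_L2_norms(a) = [1.3, 1.25]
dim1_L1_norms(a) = [1.27, 1.28, 0.42]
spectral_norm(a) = 1.30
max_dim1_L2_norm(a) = 1.25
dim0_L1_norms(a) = [1.62, 1.35]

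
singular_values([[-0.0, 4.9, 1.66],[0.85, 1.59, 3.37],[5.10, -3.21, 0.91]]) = [6.95, 5.23, 1.72]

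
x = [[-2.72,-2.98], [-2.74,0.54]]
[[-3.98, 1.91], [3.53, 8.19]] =x @ [[-0.87, -2.64], [2.13, 1.77]]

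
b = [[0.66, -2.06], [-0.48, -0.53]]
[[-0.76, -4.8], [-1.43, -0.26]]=b@[[1.90,-1.50], [0.98,1.85]]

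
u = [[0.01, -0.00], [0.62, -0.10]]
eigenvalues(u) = [-0.1, 0.01]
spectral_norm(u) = 0.63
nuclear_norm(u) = 0.63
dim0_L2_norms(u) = [0.62, 0.1]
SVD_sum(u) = [[0.01, -0.00], [0.62, -0.1]] + [[0.0, 0.0], [-0.0, -0.0]]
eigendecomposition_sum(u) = [[-0.00,-0.00], [0.56,-0.10]] + [[0.01, 0.00], [0.06, 0.00]]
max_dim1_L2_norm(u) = 0.63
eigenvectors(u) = [[0.0, 0.17], [1.0, 0.98]]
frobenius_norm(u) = 0.63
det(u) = -0.00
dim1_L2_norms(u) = [0.01, 0.63]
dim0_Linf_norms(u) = [0.62, 0.1]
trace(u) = -0.09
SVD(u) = [[-0.02, -1.00], [-1.00, 0.02]] @ diag([0.628090331982165, 0.0015921276750815983]) @ [[-0.99, 0.16], [-0.16, -0.99]]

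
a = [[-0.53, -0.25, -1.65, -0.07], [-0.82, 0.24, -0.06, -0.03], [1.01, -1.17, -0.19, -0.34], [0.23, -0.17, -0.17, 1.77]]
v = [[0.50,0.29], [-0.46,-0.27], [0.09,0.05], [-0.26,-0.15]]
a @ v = [[-0.28,-0.16], [-0.52,-0.30], [1.11,0.65], [-0.28,-0.16]]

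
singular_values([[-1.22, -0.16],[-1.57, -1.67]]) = [2.5, 0.71]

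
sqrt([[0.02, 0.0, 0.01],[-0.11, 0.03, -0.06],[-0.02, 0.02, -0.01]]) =[[0.12, -0.01, 0.05],[-0.32, 0.20, -0.18],[0.03, 0.08, 0.05]]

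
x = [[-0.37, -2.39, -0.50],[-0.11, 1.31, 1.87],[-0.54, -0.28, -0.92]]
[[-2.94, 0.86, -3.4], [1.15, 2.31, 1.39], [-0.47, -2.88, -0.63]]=x @ [[0.57, 2.23, 0.73], [1.18, -1.16, 1.34], [-0.18, 2.18, -0.15]]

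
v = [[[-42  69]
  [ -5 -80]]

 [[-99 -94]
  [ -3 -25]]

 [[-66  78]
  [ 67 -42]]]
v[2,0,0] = -66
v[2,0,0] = -66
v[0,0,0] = -42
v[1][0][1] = -94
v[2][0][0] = -66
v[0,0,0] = -42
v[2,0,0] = -66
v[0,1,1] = -80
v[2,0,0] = -66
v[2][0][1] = 78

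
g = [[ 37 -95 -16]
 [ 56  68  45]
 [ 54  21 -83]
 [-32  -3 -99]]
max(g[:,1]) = 68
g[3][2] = -99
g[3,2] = -99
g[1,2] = 45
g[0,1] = -95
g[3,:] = [-32, -3, -99]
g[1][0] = 56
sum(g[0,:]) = -74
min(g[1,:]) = 45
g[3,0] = -32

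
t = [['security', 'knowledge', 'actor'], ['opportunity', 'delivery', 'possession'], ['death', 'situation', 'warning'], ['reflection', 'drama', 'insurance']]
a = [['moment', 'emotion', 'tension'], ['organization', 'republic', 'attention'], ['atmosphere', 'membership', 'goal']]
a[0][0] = 'moment'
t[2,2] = 'warning'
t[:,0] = ['security', 'opportunity', 'death', 'reflection']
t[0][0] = 'security'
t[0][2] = 'actor'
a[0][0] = 'moment'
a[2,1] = 'membership'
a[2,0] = 'atmosphere'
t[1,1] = 'delivery'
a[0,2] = 'tension'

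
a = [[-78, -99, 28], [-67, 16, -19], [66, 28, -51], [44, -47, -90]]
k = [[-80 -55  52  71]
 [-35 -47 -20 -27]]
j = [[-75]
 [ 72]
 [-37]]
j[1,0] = 72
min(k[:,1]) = -55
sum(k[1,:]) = -129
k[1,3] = -27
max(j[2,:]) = -37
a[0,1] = -99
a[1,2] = -19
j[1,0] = 72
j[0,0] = -75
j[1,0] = 72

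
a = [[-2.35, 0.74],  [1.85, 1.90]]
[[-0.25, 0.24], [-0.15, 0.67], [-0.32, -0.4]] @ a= [[1.03,0.27], [1.59,1.16], [0.01,-1.0]]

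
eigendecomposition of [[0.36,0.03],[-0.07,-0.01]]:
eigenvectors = [[0.98, -0.08], [-0.19, 1.00]]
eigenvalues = [0.35, -0.0]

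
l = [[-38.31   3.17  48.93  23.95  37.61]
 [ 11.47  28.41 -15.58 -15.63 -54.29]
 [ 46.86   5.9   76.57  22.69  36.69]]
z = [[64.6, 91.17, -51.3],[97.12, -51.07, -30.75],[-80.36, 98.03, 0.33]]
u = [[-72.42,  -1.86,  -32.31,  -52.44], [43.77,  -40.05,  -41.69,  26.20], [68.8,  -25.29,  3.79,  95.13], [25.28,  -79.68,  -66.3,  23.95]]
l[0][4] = 37.61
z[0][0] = 64.6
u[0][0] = -72.42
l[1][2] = -15.58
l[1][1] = 28.41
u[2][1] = -25.29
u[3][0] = 25.28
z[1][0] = 97.12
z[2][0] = -80.36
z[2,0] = -80.36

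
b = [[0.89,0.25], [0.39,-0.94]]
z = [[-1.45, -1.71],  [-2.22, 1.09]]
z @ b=[[-1.96,1.24], [-1.55,-1.58]]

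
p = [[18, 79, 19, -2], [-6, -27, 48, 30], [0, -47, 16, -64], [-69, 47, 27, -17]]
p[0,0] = 18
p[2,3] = -64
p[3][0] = -69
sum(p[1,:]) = 45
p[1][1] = -27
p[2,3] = -64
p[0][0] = 18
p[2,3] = -64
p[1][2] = 48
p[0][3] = -2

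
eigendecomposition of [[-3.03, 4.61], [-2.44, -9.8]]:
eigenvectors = [[0.84, -0.77], [-0.54, 0.64]]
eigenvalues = [-5.96, -6.87]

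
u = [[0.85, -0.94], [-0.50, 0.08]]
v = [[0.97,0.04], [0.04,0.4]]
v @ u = [[0.80, -0.91], [-0.17, -0.01]]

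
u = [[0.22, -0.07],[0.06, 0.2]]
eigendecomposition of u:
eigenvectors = [[(0.73+0j), (0.73-0j)], [0.10-0.67j, (0.1+0.67j)]]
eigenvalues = [(0.21+0.06j), (0.21-0.06j)]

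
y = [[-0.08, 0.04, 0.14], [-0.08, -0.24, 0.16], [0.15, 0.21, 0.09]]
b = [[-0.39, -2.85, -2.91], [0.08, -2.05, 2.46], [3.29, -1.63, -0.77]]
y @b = [[0.5, -0.08, 0.22],[0.54, 0.46, -0.48],[0.25, -1.0, 0.01]]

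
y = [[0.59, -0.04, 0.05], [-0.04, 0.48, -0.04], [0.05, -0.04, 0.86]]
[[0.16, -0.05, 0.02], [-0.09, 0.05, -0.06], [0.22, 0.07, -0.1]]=y@[[0.24, -0.08, 0.04], [-0.15, 0.10, -0.13], [0.23, 0.09, -0.13]]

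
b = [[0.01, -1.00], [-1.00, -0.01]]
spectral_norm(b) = 1.00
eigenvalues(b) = [1.0, -1.0]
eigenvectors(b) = [[0.71, 0.70], [-0.70, 0.71]]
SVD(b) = [[-0.01, 1.0],  [1.0, 0.01]] @ diag([1.0000499987500624, 1.0000499987500624]) @ [[-1.00,-0.0], [-0.0,-1.0]]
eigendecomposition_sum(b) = [[0.51, -0.50],  [-0.50, 0.50]] + [[-0.5, -0.5], [-0.5, -0.51]]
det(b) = -1.00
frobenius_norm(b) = 1.41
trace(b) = 0.00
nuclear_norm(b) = 2.00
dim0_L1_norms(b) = [1.01, 1.01]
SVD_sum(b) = [[0.01, 0.00], [-1.00, 0.00]] + [[0.0, -1.0],[0.0, -0.01]]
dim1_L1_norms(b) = [1.01, 1.01]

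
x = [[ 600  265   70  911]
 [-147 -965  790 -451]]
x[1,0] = -147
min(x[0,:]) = 70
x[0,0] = 600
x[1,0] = -147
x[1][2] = 790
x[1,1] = -965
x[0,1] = 265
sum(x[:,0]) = 453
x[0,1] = 265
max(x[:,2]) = 790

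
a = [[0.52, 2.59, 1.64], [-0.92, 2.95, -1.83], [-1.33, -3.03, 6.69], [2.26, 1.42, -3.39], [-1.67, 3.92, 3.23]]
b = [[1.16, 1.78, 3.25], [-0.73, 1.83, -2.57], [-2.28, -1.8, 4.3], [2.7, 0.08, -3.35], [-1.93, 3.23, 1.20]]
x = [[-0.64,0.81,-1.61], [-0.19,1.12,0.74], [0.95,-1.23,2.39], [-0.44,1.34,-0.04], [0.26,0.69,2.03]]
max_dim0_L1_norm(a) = 16.78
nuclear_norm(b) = 15.27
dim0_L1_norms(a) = [6.7, 13.91, 16.78]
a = x + b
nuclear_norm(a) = 17.43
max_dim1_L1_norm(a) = 11.05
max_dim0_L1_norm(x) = 6.81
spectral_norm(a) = 9.08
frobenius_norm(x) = 4.50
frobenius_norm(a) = 11.20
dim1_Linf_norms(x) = [1.61, 1.12, 2.39, 1.34, 2.03]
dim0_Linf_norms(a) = [2.26, 3.92, 6.69]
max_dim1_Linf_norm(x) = 2.39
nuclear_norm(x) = 6.19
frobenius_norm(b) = 9.31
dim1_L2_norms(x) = [1.91, 1.36, 2.85, 1.41, 2.16]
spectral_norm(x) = 3.85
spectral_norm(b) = 7.42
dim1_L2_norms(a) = [3.11, 3.59, 7.46, 4.31, 5.35]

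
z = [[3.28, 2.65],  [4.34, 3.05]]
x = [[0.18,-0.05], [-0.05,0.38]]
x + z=[[3.46, 2.60],[4.29, 3.43]]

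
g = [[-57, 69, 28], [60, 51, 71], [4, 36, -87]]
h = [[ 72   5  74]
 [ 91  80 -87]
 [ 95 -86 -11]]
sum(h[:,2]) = -24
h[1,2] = -87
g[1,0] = 60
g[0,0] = -57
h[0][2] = 74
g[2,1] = 36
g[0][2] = 28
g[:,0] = [-57, 60, 4]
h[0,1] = 5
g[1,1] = 51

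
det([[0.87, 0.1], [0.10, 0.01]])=-0.001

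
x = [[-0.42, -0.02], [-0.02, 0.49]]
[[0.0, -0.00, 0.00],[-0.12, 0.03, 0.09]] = x @ [[0.01,  -0.0,  -0.01], [-0.24,  0.07,  0.18]]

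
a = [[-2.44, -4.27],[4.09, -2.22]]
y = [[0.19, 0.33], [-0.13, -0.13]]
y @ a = [[0.89,-1.54], [-0.21,0.84]]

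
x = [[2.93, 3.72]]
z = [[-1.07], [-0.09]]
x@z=[[-3.47]]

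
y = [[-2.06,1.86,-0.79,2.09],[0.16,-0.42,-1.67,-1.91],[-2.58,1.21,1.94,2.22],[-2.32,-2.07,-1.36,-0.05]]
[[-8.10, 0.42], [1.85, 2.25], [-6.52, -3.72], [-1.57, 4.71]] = y @ [[1.45, 0.1], [-1.24, -1.21], [0.61, -1.82], [-1.11, 0.69]]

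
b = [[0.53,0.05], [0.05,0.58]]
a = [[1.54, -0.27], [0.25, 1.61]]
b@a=[[0.83, -0.06], [0.22, 0.92]]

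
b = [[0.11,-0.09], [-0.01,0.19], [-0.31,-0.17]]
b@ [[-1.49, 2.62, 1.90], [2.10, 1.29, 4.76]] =[[-0.35, 0.17, -0.22], [0.41, 0.22, 0.89], [0.1, -1.03, -1.40]]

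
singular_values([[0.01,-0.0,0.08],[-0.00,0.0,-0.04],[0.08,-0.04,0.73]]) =[0.74, 0.01, 0.0]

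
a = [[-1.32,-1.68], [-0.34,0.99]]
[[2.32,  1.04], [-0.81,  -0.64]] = a @ [[-0.5, 0.03], [-0.99, -0.64]]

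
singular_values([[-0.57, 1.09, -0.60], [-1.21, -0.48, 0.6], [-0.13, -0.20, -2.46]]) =[2.61, 1.34, 1.19]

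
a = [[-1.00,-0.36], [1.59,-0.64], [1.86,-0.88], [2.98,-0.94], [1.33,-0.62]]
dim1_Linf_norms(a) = [1.0, 1.59, 1.86, 2.98, 1.33]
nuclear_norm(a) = 5.17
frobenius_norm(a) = 4.50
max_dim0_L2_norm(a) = 4.2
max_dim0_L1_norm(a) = 8.76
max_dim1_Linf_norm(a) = 2.98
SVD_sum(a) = [[-0.78, 0.27], [1.62, -0.56], [1.93, -0.67], [2.95, -1.02], [1.38, -0.48]] + [[-0.22, -0.63], [-0.03, -0.08], [-0.07, -0.21], [0.03, 0.08], [-0.05, -0.14]]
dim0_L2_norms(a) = [4.2, 1.61]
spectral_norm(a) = 4.44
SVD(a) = [[-0.19,-0.91], [0.39,-0.12], [0.46,-0.31], [0.7,0.12], [0.33,-0.21]] @ diag([4.436901702257938, 0.7297282264655829]) @ [[0.94, -0.33], [0.33, 0.94]]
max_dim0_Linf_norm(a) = 2.98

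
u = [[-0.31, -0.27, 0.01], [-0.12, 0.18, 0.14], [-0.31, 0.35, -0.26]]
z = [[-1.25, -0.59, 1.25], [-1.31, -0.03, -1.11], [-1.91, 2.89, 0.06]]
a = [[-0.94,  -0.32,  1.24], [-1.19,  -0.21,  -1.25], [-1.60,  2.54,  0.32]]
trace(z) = -1.22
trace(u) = -0.39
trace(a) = -0.83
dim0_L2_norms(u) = [0.45, 0.48, 0.3]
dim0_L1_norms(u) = [0.74, 0.8, 0.41]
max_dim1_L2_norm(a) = 3.02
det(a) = -7.85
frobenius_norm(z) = 4.29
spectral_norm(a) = 3.07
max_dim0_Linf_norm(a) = 2.54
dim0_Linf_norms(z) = [1.91, 2.89, 1.25]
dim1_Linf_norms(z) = [1.25, 1.31, 2.89]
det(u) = 0.05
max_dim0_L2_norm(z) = 2.95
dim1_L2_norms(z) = [1.86, 1.72, 3.46]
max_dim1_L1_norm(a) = 4.46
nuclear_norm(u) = 1.18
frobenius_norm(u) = 0.72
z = u + a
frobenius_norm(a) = 3.83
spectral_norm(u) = 0.55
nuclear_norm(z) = 6.94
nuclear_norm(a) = 6.29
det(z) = -10.11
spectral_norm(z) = 3.56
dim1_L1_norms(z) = [3.09, 2.45, 4.86]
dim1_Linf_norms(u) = [0.31, 0.18, 0.35]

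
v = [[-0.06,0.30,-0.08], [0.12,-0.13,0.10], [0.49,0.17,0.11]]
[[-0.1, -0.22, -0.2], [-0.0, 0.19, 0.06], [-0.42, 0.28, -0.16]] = v @ [[-0.81,0.57,0.09], [-0.39,-0.44,-0.81], [0.43,0.69,-0.58]]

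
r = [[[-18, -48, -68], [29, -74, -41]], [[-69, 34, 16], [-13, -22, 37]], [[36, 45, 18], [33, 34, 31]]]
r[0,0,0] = -18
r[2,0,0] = 36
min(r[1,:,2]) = 16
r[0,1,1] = -74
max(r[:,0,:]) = 45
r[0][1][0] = 29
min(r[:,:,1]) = -74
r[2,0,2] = 18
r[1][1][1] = -22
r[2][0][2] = 18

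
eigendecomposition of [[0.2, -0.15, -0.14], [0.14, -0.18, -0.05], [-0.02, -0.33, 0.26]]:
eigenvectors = [[0.58, 0.73, -0.53], [0.58, 0.38, -0.21], [0.58, 0.57, 0.82]]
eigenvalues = [-0.09, 0.01, 0.36]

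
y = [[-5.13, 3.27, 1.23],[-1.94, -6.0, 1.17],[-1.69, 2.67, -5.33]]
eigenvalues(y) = [(-4.62+2.71j), (-4.62-2.71j), (-7.22+0j)]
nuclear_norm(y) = 18.28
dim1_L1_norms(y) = [9.63, 9.11, 9.69]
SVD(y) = [[-0.45,-0.88,-0.17], [0.64,-0.45,0.63], [-0.63,0.17,0.76]] @ diag([8.09260066317788, 5.67677524638926, 4.50922801689104]) @ [[0.26, -0.86, 0.44], [0.90, 0.05, -0.44], [-0.36, -0.51, -0.78]]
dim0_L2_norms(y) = [5.74, 7.34, 5.59]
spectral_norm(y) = 8.09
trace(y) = -16.46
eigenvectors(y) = [[-0.72+0.00j,-0.72-0.00j,0.22+0.00j],[-0.01-0.40j,(-0.01+0.4j),-0.47+0.00j],[-0.27-0.50j,(-0.27+0.5j),(0.86+0j)]]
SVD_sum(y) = [[-0.94, 3.11, -1.58], [1.35, -4.45, 2.26], [-1.32, 4.36, -2.21]] + [[-4.46, -0.23, 2.21], [-2.27, -0.12, 1.12], [0.87, 0.05, -0.43]] + [[0.28, 0.39, 0.60], [-1.02, -1.43, -2.21], [-1.24, -1.74, -2.68]]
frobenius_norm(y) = 10.87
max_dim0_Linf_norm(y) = 6.0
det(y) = -207.15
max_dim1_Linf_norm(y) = 6.0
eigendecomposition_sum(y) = [[(-2.77+0.87j), 0.89+2.61j, (1.21+1.19j)], [(-0.54-1.55j), (-1.46+0.55j), -0.65+0.70j], [(-1.64-1.63j), -1.51+1.60j, (-0.39+1.29j)]] + [[(-2.77-0.87j), 0.89-2.61j, 1.21-1.19j], [-0.54+1.55j, (-1.46-0.55j), -0.65-0.70j], [(-1.64+1.63j), -1.51-1.60j, -0.39-1.29j]] + [[0.42-0.00j, (1.48-0j), -1.19+0.00j],[(-0.87+0j), -3.09+0.00j, 2.47-0.00j],[(1.59-0j), (5.68-0j), -4.55+0.00j]]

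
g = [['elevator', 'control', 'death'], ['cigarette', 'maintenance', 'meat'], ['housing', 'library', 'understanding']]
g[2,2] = 'understanding'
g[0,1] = 'control'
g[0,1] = 'control'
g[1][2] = 'meat'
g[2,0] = 'housing'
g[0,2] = 'death'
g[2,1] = 'library'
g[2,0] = 'housing'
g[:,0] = ['elevator', 'cigarette', 'housing']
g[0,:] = ['elevator', 'control', 'death']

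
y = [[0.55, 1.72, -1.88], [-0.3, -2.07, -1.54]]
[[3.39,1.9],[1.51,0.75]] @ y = [[1.29, 1.9, -9.30], [0.61, 1.04, -3.99]]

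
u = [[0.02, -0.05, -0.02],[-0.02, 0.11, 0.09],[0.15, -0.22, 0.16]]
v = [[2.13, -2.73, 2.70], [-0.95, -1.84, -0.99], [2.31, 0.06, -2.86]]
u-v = [[-2.11, 2.68, -2.72], [0.93, 1.95, 1.08], [-2.16, -0.28, 3.02]]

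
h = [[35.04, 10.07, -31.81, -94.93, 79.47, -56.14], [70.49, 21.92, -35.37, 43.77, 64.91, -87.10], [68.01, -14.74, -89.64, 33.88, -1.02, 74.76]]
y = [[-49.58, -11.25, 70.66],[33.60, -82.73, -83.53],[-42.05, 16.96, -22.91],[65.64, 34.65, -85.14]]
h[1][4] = 64.91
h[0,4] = 79.47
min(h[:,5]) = -87.1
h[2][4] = -1.02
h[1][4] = 64.91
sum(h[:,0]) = 173.54000000000002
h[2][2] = -89.64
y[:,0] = [-49.58, 33.6, -42.05, 65.64]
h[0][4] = 79.47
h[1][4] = 64.91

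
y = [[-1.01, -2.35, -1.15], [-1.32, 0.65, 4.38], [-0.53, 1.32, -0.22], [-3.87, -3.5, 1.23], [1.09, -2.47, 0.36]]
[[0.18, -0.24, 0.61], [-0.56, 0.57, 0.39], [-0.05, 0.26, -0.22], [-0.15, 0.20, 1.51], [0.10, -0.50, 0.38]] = y @ [[0.04,-0.16,-0.17],[-0.04,0.14,-0.22],[-0.11,0.06,0.07]]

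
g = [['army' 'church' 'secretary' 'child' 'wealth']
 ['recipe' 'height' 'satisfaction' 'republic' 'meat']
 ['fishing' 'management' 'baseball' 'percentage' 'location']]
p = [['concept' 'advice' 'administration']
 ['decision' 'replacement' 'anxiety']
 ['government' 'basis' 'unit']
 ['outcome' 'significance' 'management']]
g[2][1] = 'management'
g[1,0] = 'recipe'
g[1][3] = 'republic'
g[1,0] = 'recipe'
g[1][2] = 'satisfaction'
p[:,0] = ['concept', 'decision', 'government', 'outcome']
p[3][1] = 'significance'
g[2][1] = 'management'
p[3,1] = 'significance'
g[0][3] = 'child'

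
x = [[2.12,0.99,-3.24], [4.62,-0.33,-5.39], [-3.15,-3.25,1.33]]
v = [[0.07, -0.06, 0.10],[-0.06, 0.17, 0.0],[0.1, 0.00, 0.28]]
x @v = [[-0.24, 0.04, -0.70], [-0.20, -0.33, -1.05], [0.11, -0.36, 0.06]]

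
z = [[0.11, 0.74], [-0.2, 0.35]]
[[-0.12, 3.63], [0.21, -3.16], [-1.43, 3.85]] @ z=[[-0.74, 1.18], [0.66, -0.95], [-0.93, 0.29]]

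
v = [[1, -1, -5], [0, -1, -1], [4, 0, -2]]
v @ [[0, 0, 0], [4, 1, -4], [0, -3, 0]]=[[-4, 14, 4], [-4, 2, 4], [0, 6, 0]]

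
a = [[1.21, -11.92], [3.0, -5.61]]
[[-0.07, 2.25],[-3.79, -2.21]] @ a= [[6.67, -11.79], [-11.22, 57.57]]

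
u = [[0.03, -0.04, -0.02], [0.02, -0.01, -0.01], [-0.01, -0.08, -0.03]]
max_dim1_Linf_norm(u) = 0.08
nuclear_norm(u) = 0.14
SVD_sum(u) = [[0.00, -0.04, -0.02], [0.0, -0.01, -0.01], [0.01, -0.08, -0.03]] + [[0.03,0.00,-0.00],  [0.02,0.0,-0.0],  [-0.02,-0.0,0.0]] + [[0.00, -0.00, 0.00], [-0.00, 0.00, -0.00], [-0.00, 0.00, -0.0]]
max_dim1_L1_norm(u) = 0.12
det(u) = -0.00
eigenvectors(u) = [[-0.35, 0.0, 0.32],[-0.48, 0.45, 0.1],[0.81, -0.89, 0.94]]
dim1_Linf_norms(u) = [0.04, 0.02, 0.08]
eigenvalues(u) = [0.02, 0.01, -0.04]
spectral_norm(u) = 0.10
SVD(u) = [[-0.48, -0.7, -0.52], [-0.15, -0.52, 0.84], [-0.86, 0.49, 0.15]] @ diag([0.09757433200684093, 0.03705473680698417, 0.0024892194728300203]) @ [[-0.09, 0.92, 0.38], [-0.98, -0.15, 0.13], [-0.17, 0.36, -0.92]]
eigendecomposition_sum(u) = [[0.02, -0.01, -0.01], [0.03, -0.02, -0.01], [-0.06, 0.03, 0.02]] + [[-0.0,0.0,0.0],  [-0.02,0.02,0.0],  [0.03,-0.03,-0.01]] + [[0.01, -0.03, -0.01], [0.0, -0.01, -0.00], [0.02, -0.08, -0.04]]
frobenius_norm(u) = 0.10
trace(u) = -0.01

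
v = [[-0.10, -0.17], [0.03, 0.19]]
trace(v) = 0.09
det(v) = -0.01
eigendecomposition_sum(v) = [[-0.09, -0.05], [0.01, 0.01]] + [[-0.01, -0.12],  [0.02, 0.18]]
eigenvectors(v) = [[-0.99,0.53], [0.11,-0.85]]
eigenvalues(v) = [-0.08, 0.17]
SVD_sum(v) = [[-0.07, -0.18], [0.06, 0.18]] + [[-0.03, 0.01], [-0.03, 0.01]]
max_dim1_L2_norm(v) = 0.2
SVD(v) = [[-0.72, 0.7], [0.70, 0.72]] @ diag([0.2706709828783527, 0.05135386088373967]) @ [[0.34,  0.94], [-0.94,  0.34]]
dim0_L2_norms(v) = [0.1, 0.25]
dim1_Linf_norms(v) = [0.17, 0.19]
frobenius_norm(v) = 0.28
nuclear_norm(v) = 0.32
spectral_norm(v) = 0.27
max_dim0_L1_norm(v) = 0.36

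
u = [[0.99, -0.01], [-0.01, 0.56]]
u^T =[[0.99, -0.01], [-0.01, 0.56]]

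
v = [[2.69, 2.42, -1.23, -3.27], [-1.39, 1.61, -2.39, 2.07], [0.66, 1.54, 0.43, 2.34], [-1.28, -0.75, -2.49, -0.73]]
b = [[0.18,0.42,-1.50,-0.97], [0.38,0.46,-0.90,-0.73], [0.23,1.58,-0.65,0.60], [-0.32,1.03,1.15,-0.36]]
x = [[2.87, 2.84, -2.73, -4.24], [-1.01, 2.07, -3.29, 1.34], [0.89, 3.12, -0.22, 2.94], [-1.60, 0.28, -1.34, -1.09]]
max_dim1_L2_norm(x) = 6.46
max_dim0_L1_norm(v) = 8.41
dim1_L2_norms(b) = [1.84, 1.3, 1.83, 1.62]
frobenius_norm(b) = 3.32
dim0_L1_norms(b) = [1.11, 3.49, 4.2, 2.66]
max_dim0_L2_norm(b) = 2.19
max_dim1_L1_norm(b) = 3.07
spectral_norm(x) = 6.65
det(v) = 30.33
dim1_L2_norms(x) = [6.46, 4.23, 4.38, 2.37]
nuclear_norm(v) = 13.32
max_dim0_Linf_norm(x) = 4.24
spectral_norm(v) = 5.24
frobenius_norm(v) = 7.56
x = v + b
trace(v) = 4.00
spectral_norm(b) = 2.45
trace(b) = -0.37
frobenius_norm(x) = 9.19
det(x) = -99.55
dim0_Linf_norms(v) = [2.69, 2.42, 2.49, 3.27]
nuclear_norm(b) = 5.77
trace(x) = 3.63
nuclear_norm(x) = 16.18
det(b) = 1.30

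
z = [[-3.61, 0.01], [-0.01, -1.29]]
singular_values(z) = [3.61, 1.29]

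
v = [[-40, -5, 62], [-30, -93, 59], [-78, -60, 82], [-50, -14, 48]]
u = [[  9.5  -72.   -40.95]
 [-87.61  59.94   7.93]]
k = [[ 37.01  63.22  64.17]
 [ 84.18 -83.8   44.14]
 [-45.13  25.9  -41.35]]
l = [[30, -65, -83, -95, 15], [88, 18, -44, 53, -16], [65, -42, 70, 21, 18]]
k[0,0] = 37.01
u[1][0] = -87.61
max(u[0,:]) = 9.5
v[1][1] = -93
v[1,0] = -30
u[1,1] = 59.94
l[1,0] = 88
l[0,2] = -83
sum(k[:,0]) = 76.06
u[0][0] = 9.5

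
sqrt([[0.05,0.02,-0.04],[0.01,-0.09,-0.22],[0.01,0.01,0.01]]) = [[0.26+0.02j, 0.03-0.07j, -0.27-0.17j], [(-0.04-0.1j), (-0.03+0.33j), (-0.18+0.86j)], [(0.04+0.01j), (0.01-0.03j), (0.04-0.09j)]]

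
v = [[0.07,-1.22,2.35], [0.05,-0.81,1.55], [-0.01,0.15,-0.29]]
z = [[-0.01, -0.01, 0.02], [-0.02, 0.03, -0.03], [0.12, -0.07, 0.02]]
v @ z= [[0.31, -0.20, 0.08], [0.2, -0.13, 0.06], [-0.04, 0.02, -0.01]]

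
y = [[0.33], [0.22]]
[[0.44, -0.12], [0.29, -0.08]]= y@[[1.33, -0.36]]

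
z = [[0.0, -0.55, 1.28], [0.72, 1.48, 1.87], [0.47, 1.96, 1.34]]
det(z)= 0.963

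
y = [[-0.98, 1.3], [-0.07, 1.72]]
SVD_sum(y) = [[-0.49, 1.46], [-0.53, 1.57]] + [[-0.49, -0.16],[0.46, 0.15]]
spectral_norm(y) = 2.26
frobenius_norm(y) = 2.37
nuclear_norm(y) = 2.97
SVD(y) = [[0.68, 0.73], [0.73, -0.68]] @ diag([2.2620243755569995, 0.7049437739181509]) @ [[-0.32, 0.95],[-0.95, -0.32]]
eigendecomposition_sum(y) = [[-0.96, 0.47], [-0.03, 0.01]] + [[-0.02, 0.83],  [-0.04, 1.71]]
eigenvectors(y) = [[-1.0, -0.44], [-0.03, -0.9]]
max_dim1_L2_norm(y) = 1.72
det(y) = -1.59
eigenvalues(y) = [-0.95, 1.69]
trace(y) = 0.74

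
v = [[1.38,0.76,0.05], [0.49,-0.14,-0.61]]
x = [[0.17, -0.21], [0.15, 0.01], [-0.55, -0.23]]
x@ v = [[0.13, 0.16, 0.14], [0.21, 0.11, 0.0], [-0.87, -0.39, 0.11]]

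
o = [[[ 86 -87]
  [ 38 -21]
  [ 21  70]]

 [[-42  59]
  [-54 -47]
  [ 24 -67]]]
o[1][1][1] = -47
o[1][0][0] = -42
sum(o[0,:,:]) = 107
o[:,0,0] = [86, -42]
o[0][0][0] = 86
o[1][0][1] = 59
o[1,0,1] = 59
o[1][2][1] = -67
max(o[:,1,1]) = -21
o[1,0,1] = 59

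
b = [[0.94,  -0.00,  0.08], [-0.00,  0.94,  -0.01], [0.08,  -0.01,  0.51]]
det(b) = 0.445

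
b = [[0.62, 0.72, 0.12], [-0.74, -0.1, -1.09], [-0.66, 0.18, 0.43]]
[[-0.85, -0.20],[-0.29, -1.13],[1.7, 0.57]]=b @[[-1.66, -0.18], [0.02, -0.32], [1.39, 1.19]]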